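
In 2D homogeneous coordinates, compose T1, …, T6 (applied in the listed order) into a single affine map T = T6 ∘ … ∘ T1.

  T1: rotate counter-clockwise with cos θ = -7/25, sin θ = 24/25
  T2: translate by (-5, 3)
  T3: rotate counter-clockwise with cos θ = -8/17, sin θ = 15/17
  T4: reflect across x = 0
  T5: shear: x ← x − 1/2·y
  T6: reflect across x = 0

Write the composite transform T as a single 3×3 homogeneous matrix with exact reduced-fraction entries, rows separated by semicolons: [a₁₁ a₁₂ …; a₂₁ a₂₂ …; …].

T = [-181/170 29/85 -109/34; -297/425 -304/425 -99/17; 0 0 1]

T1 = [-7/25 -24/25 0; 24/25 -7/25 0; 0 0 1]
T2·T1 = [-7/25 -24/25 -5; 24/25 -7/25 3; 0 0 1]
T3·…·T1 = [-304/425 297/425 -5/17; -297/425 -304/425 -99/17; 0 0 1]
T4·…·T1 = [304/425 -297/425 5/17; -297/425 -304/425 -99/17; 0 0 1]
T5·…·T1 = [181/170 -29/85 109/34; -297/425 -304/425 -99/17; 0 0 1]
T6·…·T1 = [-181/170 29/85 -109/34; -297/425 -304/425 -99/17; 0 0 1]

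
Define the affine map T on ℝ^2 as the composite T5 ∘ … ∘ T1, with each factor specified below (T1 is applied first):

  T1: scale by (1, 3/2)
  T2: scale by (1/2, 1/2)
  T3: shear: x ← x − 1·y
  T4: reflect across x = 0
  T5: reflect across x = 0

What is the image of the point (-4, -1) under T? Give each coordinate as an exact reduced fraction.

T(p) = (-5/4, -3/4)

T1 scale by (1, 3/2): (-4, -1) → (-4, -3/2)
T2 scale by (1/2, 1/2): (-4, -3/2) → (-2, -3/4)
T3 shear: x ← x − 1·y: (-2, -3/4) → (-5/4, -3/4)
T4 reflect across x = 0: (-5/4, -3/4) → (5/4, -3/4)
T5 reflect across x = 0: (5/4, -3/4) → (-5/4, -3/4)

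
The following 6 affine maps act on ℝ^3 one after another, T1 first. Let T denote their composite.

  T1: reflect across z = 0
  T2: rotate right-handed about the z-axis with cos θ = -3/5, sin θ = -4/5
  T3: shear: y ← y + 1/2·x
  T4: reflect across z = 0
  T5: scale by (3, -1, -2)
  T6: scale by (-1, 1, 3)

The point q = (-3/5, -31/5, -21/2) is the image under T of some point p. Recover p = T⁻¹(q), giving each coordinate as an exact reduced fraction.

T1 = [1 0 0 0; 0 1 0 0; 0 0 -1 0; 0 0 0 1]
T2·T1 = [-3/5 4/5 0 0; -4/5 -3/5 0 0; 0 0 -1 0; 0 0 0 1]
T3·…·T1 = [-3/5 4/5 0 0; -11/10 -1/5 0 0; 0 0 -1 0; 0 0 0 1]
T4·…·T1 = [-3/5 4/5 0 0; -11/10 -1/5 0 0; 0 0 1 0; 0 0 0 1]
T5·…·T1 = [-9/5 12/5 0 0; 11/10 1/5 0 0; 0 0 -2 0; 0 0 0 1]
T6·…·T1 = [9/5 -12/5 0 0; 11/10 1/5 0 0; 0 0 -6 0; 0 0 0 1]
det M = -18; M⁻¹ = [1/15 4/5 0 0; -11/30 3/5 0 0; 0 0 -1/6 0; 0 0 0 1]
M⁻¹ · (-3/5, -31/5, -21/2)ᵀ = (-5, -7/2, 7/4)ᵀ

p = (-5, -7/2, 7/4)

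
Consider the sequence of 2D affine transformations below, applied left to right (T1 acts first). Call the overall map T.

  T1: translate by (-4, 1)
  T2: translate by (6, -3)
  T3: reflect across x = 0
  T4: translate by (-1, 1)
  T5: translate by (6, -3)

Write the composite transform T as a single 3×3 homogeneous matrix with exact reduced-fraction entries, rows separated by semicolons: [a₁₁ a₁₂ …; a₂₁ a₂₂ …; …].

T1 = [1 0 -4; 0 1 1; 0 0 1]
T2·T1 = [1 0 2; 0 1 -2; 0 0 1]
T3·…·T1 = [-1 0 -2; 0 1 -2; 0 0 1]
T4·…·T1 = [-1 0 -3; 0 1 -1; 0 0 1]
T5·…·T1 = [-1 0 3; 0 1 -4; 0 0 1]

T = [-1 0 3; 0 1 -4; 0 0 1]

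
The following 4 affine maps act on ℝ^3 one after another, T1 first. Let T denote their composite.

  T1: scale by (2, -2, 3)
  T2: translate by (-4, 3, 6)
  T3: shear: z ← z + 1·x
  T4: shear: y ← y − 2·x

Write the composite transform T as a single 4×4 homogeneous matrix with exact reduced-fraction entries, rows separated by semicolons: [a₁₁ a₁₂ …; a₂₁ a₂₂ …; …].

T1 = [2 0 0 0; 0 -2 0 0; 0 0 3 0; 0 0 0 1]
T2·T1 = [2 0 0 -4; 0 -2 0 3; 0 0 3 6; 0 0 0 1]
T3·…·T1 = [2 0 0 -4; 0 -2 0 3; 2 0 3 2; 0 0 0 1]
T4·…·T1 = [2 0 0 -4; -4 -2 0 11; 2 0 3 2; 0 0 0 1]

T = [2 0 0 -4; -4 -2 0 11; 2 0 3 2; 0 0 0 1]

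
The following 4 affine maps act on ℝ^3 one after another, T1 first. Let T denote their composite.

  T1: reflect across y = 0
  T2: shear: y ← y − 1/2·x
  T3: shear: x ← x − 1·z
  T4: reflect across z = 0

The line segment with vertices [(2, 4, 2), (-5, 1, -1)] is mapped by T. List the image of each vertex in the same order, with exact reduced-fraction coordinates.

T1 reflect across y = 0: (2, 4, 2) → (2, -4, 2); (-5, 1, -1) → (-5, -1, -1)
T2 shear: y ← y − 1/2·x: (2, -4, 2) → (2, -5, 2); (-5, -1, -1) → (-5, 3/2, -1)
T3 shear: x ← x − 1·z: (2, -5, 2) → (0, -5, 2); (-5, 3/2, -1) → (-4, 3/2, -1)
T4 reflect across z = 0: (0, -5, 2) → (0, -5, -2); (-4, 3/2, -1) → (-4, 3/2, 1)

image vertices: (0, -5, -2), (-4, 3/2, 1)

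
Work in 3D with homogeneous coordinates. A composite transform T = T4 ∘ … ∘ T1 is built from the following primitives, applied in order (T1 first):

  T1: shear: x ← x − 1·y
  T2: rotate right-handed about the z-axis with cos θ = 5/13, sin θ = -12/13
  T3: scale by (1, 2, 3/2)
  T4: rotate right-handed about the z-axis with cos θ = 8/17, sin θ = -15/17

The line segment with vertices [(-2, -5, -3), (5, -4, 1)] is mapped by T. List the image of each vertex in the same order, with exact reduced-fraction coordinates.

image vertices: (-2190/221, -301/221, -9/2), (-3864/221, -2003/221, 3/2)

T1 shear: x ← x − 1·y: (-2, -5, -3) → (3, -5, -3); (5, -4, 1) → (9, -4, 1)
T2 rotate right-handed about the z-axis with cos θ = 5/13, sin θ = -12/13: (3, -5, -3) → (-45/13, -61/13, -3); (9, -4, 1) → (-3/13, -128/13, 1)
T3 scale by (1, 2, 3/2): (-45/13, -61/13, -3) → (-45/13, -122/13, -9/2); (-3/13, -128/13, 1) → (-3/13, -256/13, 3/2)
T4 rotate right-handed about the z-axis with cos θ = 8/17, sin θ = -15/17: (-45/13, -122/13, -9/2) → (-2190/221, -301/221, -9/2); (-3/13, -256/13, 3/2) → (-3864/221, -2003/221, 3/2)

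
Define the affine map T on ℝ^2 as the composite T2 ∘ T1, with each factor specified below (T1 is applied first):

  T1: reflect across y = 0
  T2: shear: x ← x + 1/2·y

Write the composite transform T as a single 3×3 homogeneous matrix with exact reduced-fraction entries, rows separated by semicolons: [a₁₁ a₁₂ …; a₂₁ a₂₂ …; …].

T1 = [1 0 0; 0 -1 0; 0 0 1]
T2·T1 = [1 -1/2 0; 0 -1 0; 0 0 1]

T = [1 -1/2 0; 0 -1 0; 0 0 1]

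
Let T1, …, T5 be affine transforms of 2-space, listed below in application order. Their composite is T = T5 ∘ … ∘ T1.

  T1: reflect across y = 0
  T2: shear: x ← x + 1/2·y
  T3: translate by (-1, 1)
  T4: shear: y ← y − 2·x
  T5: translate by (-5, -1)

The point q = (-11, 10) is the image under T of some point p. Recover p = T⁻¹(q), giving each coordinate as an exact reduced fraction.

T1 = [1 0 0; 0 -1 0; 0 0 1]
T2·T1 = [1 -1/2 0; 0 -1 0; 0 0 1]
T3·…·T1 = [1 -1/2 -1; 0 -1 1; 0 0 1]
T4·…·T1 = [1 -1/2 -1; -2 0 3; 0 0 1]
T5·…·T1 = [1 -1/2 -6; -2 0 2; 0 0 1]
det M = -1; M⁻¹ = [0 -1/2 1; -2 -1 -10; 0 0 1]
M⁻¹ · (-11, 10)ᵀ = (-4, 2)ᵀ

p = (-4, 2)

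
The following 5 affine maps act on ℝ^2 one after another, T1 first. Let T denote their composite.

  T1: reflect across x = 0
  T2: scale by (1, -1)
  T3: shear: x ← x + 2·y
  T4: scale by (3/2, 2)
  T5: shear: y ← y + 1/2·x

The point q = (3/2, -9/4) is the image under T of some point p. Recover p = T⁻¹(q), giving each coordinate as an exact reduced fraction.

p = (-4, 3/2)

T1 = [-1 0 0; 0 1 0; 0 0 1]
T2·T1 = [-1 0 0; 0 -1 0; 0 0 1]
T3·…·T1 = [-1 -2 0; 0 -1 0; 0 0 1]
T4·…·T1 = [-3/2 -3 0; 0 -2 0; 0 0 1]
T5·…·T1 = [-3/2 -3 0; -3/4 -7/2 0; 0 0 1]
det M = 3; M⁻¹ = [-7/6 1 0; 1/4 -1/2 0; 0 0 1]
M⁻¹ · (3/2, -9/4)ᵀ = (-4, 3/2)ᵀ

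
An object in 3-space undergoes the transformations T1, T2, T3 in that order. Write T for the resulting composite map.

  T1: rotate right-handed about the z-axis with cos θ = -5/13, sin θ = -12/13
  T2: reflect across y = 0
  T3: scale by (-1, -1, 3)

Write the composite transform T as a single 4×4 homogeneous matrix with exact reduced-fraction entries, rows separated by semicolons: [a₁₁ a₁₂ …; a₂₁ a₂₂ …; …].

T1 = [-5/13 12/13 0 0; -12/13 -5/13 0 0; 0 0 1 0; 0 0 0 1]
T2·T1 = [-5/13 12/13 0 0; 12/13 5/13 0 0; 0 0 1 0; 0 0 0 1]
T3·…·T1 = [5/13 -12/13 0 0; -12/13 -5/13 0 0; 0 0 3 0; 0 0 0 1]

T = [5/13 -12/13 0 0; -12/13 -5/13 0 0; 0 0 3 0; 0 0 0 1]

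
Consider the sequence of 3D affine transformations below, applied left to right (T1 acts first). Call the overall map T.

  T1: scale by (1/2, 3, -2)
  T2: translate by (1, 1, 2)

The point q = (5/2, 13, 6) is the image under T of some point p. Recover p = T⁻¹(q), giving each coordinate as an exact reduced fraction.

p = (3, 4, -2)

T1 = [1/2 0 0 0; 0 3 0 0; 0 0 -2 0; 0 0 0 1]
T2·T1 = [1/2 0 0 1; 0 3 0 1; 0 0 -2 2; 0 0 0 1]
det M = -3; M⁻¹ = [2 0 0 -2; 0 1/3 0 -1/3; 0 0 -1/2 1; 0 0 0 1]
M⁻¹ · (5/2, 13, 6)ᵀ = (3, 4, -2)ᵀ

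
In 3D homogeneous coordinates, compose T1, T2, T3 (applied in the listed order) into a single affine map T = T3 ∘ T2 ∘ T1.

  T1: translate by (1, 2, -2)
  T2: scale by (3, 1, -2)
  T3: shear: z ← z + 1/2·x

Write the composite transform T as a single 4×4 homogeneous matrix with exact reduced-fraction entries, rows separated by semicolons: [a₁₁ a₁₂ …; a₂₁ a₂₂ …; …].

T1 = [1 0 0 1; 0 1 0 2; 0 0 1 -2; 0 0 0 1]
T2·T1 = [3 0 0 3; 0 1 0 2; 0 0 -2 4; 0 0 0 1]
T3·…·T1 = [3 0 0 3; 0 1 0 2; 3/2 0 -2 11/2; 0 0 0 1]

T = [3 0 0 3; 0 1 0 2; 3/2 0 -2 11/2; 0 0 0 1]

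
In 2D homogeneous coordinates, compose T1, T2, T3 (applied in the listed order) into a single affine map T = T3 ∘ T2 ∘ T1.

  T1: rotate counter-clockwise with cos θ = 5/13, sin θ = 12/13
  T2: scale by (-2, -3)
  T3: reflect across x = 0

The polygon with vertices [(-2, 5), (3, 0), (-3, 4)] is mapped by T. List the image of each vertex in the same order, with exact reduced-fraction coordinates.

image vertices: (-140/13, -3/13), (30/13, -108/13), (-126/13, 48/13)

T1 rotate counter-clockwise with cos θ = 5/13, sin θ = 12/13: (-2, 5) → (-70/13, 1/13); (3, 0) → (15/13, 36/13); (-3, 4) → (-63/13, -16/13)
T2 scale by (-2, -3): (-70/13, 1/13) → (140/13, -3/13); (15/13, 36/13) → (-30/13, -108/13); (-63/13, -16/13) → (126/13, 48/13)
T3 reflect across x = 0: (140/13, -3/13) → (-140/13, -3/13); (-30/13, -108/13) → (30/13, -108/13); (126/13, 48/13) → (-126/13, 48/13)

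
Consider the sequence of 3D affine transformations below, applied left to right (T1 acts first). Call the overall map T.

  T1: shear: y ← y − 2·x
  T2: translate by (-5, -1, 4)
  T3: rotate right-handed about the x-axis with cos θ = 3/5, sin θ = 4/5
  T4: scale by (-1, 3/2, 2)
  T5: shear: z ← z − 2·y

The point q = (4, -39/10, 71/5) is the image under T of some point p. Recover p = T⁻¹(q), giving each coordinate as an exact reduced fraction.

p = (1, 4, 0)

T1 = [1 0 0 0; -2 1 0 0; 0 0 1 0; 0 0 0 1]
T2·T1 = [1 0 0 -5; -2 1 0 -1; 0 0 1 4; 0 0 0 1]
T3·…·T1 = [1 0 0 -5; -6/5 3/5 -4/5 -19/5; -8/5 4/5 3/5 8/5; 0 0 0 1]
T4·…·T1 = [-1 0 0 5; -9/5 9/10 -6/5 -57/10; -16/5 8/5 6/5 16/5; 0 0 0 1]
T5·…·T1 = [-1 0 0 5; -9/5 9/10 -6/5 -57/10; 2/5 -1/5 18/5 73/5; 0 0 0 1]
det M = -3; M⁻¹ = [-1 0 0 5; -2 6/5 2/5 11; 0 1/15 3/10 -4; 0 0 0 1]
M⁻¹ · (4, -39/10, 71/5)ᵀ = (1, 4, 0)ᵀ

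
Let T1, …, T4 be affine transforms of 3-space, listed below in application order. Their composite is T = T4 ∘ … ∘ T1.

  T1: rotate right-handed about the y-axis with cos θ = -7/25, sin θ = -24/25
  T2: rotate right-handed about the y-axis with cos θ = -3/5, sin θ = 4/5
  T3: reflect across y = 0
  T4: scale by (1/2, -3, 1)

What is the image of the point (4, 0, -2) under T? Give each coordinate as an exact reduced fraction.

T1 rotate right-handed about the y-axis with cos θ = -7/25, sin θ = -24/25: (4, 0, -2) → (4/5, 0, 22/5)
T2 rotate right-handed about the y-axis with cos θ = -3/5, sin θ = 4/5: (4/5, 0, 22/5) → (76/25, 0, -82/25)
T3 reflect across y = 0: (76/25, 0, -82/25) → (76/25, 0, -82/25)
T4 scale by (1/2, -3, 1): (76/25, 0, -82/25) → (38/25, 0, -82/25)

T(p) = (38/25, 0, -82/25)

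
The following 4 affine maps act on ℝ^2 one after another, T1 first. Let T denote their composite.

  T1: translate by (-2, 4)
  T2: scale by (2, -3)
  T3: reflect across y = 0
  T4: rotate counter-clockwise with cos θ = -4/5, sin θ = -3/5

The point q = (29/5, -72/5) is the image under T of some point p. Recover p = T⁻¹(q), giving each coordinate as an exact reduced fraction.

p = (4, 1)

T1 = [1 0 -2; 0 1 4; 0 0 1]
T2·T1 = [2 0 -4; 0 -3 -12; 0 0 1]
T3·…·T1 = [2 0 -4; 0 3 12; 0 0 1]
T4·…·T1 = [-8/5 9/5 52/5; -6/5 -12/5 -36/5; 0 0 1]
det M = 6; M⁻¹ = [-2/5 -3/10 2; 1/5 -4/15 -4; 0 0 1]
M⁻¹ · (29/5, -72/5)ᵀ = (4, 1)ᵀ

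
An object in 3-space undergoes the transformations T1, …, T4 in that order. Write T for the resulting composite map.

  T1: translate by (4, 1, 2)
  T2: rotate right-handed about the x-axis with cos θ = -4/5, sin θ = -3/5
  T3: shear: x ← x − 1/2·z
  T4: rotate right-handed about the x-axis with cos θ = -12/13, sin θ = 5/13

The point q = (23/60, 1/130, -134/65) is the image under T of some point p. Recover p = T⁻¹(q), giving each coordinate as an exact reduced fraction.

T1 = [1 0 0 4; 0 1 0 1; 0 0 1 2; 0 0 0 1]
T2·T1 = [1 0 0 4; 0 -4/5 3/5 2/5; 0 -3/5 -4/5 -11/5; 0 0 0 1]
T3·…·T1 = [1 3/10 2/5 51/10; 0 -4/5 3/5 2/5; 0 -3/5 -4/5 -11/5; 0 0 0 1]
T4·…·T1 = [1 3/10 2/5 51/10; 0 63/65 -16/65 31/65; 0 16/65 63/65 142/65; 0 0 0 1]
det M = 1; M⁻¹ = [1 -5/26 -6/13 -4; 0 63/65 16/65 -1; 0 -16/65 63/65 -2; 0 0 0 1]
M⁻¹ · (23/60, 1/130, -134/65)ᵀ = (-8/3, -3/2, -4)ᵀ

p = (-8/3, -3/2, -4)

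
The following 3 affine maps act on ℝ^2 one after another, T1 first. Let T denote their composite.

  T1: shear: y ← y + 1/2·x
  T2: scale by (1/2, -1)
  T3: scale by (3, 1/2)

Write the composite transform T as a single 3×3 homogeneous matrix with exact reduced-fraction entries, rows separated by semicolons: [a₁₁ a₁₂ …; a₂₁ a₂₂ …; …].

T1 = [1 0 0; 1/2 1 0; 0 0 1]
T2·T1 = [1/2 0 0; -1/2 -1 0; 0 0 1]
T3·…·T1 = [3/2 0 0; -1/4 -1/2 0; 0 0 1]

T = [3/2 0 0; -1/4 -1/2 0; 0 0 1]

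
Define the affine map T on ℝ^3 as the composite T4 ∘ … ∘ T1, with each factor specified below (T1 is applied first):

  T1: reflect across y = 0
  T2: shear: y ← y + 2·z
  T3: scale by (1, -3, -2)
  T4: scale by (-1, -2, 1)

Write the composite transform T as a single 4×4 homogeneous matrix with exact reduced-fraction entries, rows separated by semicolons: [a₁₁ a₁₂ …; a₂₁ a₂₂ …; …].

T = [-1 0 0 0; 0 -6 12 0; 0 0 -2 0; 0 0 0 1]

T1 = [1 0 0 0; 0 -1 0 0; 0 0 1 0; 0 0 0 1]
T2·T1 = [1 0 0 0; 0 -1 2 0; 0 0 1 0; 0 0 0 1]
T3·…·T1 = [1 0 0 0; 0 3 -6 0; 0 0 -2 0; 0 0 0 1]
T4·…·T1 = [-1 0 0 0; 0 -6 12 0; 0 0 -2 0; 0 0 0 1]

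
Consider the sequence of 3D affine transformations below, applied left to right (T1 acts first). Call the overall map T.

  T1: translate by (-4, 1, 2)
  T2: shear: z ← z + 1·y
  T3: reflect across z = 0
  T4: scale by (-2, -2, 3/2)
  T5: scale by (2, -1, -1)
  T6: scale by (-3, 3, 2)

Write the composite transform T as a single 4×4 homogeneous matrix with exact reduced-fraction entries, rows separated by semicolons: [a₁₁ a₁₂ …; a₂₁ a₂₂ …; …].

T = [12 0 0 -48; 0 6 0 6; 0 3 3 9; 0 0 0 1]

T1 = [1 0 0 -4; 0 1 0 1; 0 0 1 2; 0 0 0 1]
T2·T1 = [1 0 0 -4; 0 1 0 1; 0 1 1 3; 0 0 0 1]
T3·…·T1 = [1 0 0 -4; 0 1 0 1; 0 -1 -1 -3; 0 0 0 1]
T4·…·T1 = [-2 0 0 8; 0 -2 0 -2; 0 -3/2 -3/2 -9/2; 0 0 0 1]
T5·…·T1 = [-4 0 0 16; 0 2 0 2; 0 3/2 3/2 9/2; 0 0 0 1]
T6·…·T1 = [12 0 0 -48; 0 6 0 6; 0 3 3 9; 0 0 0 1]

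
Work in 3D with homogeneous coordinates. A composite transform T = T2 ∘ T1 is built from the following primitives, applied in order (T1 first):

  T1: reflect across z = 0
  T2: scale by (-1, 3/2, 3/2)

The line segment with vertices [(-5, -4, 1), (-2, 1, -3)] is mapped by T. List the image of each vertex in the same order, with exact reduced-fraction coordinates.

T1 reflect across z = 0: (-5, -4, 1) → (-5, -4, -1); (-2, 1, -3) → (-2, 1, 3)
T2 scale by (-1, 3/2, 3/2): (-5, -4, -1) → (5, -6, -3/2); (-2, 1, 3) → (2, 3/2, 9/2)

image vertices: (5, -6, -3/2), (2, 3/2, 9/2)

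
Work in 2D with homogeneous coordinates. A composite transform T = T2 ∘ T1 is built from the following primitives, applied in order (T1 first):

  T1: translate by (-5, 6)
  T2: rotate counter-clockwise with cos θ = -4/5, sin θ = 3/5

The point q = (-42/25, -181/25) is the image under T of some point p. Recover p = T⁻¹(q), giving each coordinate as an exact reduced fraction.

T1 = [1 0 -5; 0 1 6; 0 0 1]
T2·T1 = [-4/5 -3/5 2/5; 3/5 -4/5 -39/5; 0 0 1]
det M = 1; M⁻¹ = [-4/5 3/5 5; -3/5 -4/5 -6; 0 0 1]
M⁻¹ · (-42/25, -181/25)ᵀ = (2, 4/5)ᵀ

p = (2, 4/5)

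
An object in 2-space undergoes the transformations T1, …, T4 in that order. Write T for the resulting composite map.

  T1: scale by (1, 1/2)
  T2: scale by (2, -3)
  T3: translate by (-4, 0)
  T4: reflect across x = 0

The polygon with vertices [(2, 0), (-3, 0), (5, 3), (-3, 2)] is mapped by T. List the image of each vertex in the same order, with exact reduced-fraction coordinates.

T1 scale by (1, 1/2): (2, 0) → (2, 0); (-3, 0) → (-3, 0); (5, 3) → (5, 3/2); (-3, 2) → (-3, 1)
T2 scale by (2, -3): (2, 0) → (4, 0); (-3, 0) → (-6, 0); (5, 3/2) → (10, -9/2); (-3, 1) → (-6, -3)
T3 translate by (-4, 0): (4, 0) → (0, 0); (-6, 0) → (-10, 0); (10, -9/2) → (6, -9/2); (-6, -3) → (-10, -3)
T4 reflect across x = 0: (0, 0) → (0, 0); (-10, 0) → (10, 0); (6, -9/2) → (-6, -9/2); (-10, -3) → (10, -3)

image vertices: (0, 0), (10, 0), (-6, -9/2), (10, -3)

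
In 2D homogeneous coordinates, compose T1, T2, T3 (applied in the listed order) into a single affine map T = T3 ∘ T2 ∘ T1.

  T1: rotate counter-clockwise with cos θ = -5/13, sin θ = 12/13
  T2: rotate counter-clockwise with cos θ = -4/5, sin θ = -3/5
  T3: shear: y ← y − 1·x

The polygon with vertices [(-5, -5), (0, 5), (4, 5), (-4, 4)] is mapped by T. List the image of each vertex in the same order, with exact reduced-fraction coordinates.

image vertices: (-89/13, 66/13), (33/13, 23/13), (389/65, -241/65), (-92/65, 448/65)

T1 rotate counter-clockwise with cos θ = -5/13, sin θ = 12/13: (-5, -5) → (85/13, -35/13); (0, 5) → (-60/13, -25/13); (4, 5) → (-80/13, 23/13); (-4, 4) → (-28/13, -68/13)
T2 rotate counter-clockwise with cos θ = -4/5, sin θ = -3/5: (85/13, -35/13) → (-89/13, -23/13); (-60/13, -25/13) → (33/13, 56/13); (-80/13, 23/13) → (389/65, 148/65); (-28/13, -68/13) → (-92/65, 356/65)
T3 shear: y ← y − 1·x: (-89/13, -23/13) → (-89/13, 66/13); (33/13, 56/13) → (33/13, 23/13); (389/65, 148/65) → (389/65, -241/65); (-92/65, 356/65) → (-92/65, 448/65)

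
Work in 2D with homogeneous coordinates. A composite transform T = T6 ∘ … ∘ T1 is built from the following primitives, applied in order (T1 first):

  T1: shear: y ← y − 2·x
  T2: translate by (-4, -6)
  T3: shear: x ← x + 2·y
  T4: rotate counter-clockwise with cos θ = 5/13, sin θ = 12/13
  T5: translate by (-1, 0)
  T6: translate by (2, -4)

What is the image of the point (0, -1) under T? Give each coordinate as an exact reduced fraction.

T(p) = (7/13, -303/13)

T1 shear: y ← y − 2·x: (0, -1) → (0, -1)
T2 translate by (-4, -6): (0, -1) → (-4, -7)
T3 shear: x ← x + 2·y: (-4, -7) → (-18, -7)
T4 rotate counter-clockwise with cos θ = 5/13, sin θ = 12/13: (-18, -7) → (-6/13, -251/13)
T5 translate by (-1, 0): (-6/13, -251/13) → (-19/13, -251/13)
T6 translate by (2, -4): (-19/13, -251/13) → (7/13, -303/13)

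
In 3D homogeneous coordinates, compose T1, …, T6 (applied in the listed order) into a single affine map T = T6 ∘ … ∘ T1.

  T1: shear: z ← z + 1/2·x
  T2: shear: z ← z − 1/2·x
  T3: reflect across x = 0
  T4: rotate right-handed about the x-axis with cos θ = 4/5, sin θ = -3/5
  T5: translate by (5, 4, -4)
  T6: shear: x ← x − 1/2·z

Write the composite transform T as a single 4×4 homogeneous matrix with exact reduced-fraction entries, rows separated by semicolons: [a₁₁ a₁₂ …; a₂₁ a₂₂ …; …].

T1 = [1 0 0 0; 0 1 0 0; 1/2 0 1 0; 0 0 0 1]
T2·T1 = [1 0 0 0; 0 1 0 0; 0 0 1 0; 0 0 0 1]
T3·…·T1 = [-1 0 0 0; 0 1 0 0; 0 0 1 0; 0 0 0 1]
T4·…·T1 = [-1 0 0 0; 0 4/5 3/5 0; 0 -3/5 4/5 0; 0 0 0 1]
T5·…·T1 = [-1 0 0 5; 0 4/5 3/5 4; 0 -3/5 4/5 -4; 0 0 0 1]
T6·…·T1 = [-1 3/10 -2/5 7; 0 4/5 3/5 4; 0 -3/5 4/5 -4; 0 0 0 1]

T = [-1 3/10 -2/5 7; 0 4/5 3/5 4; 0 -3/5 4/5 -4; 0 0 0 1]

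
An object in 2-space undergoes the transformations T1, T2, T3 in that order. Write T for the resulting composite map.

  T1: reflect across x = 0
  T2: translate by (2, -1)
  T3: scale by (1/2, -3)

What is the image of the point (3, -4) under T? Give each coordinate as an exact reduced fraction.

T1 reflect across x = 0: (3, -4) → (-3, -4)
T2 translate by (2, -1): (-3, -4) → (-1, -5)
T3 scale by (1/2, -3): (-1, -5) → (-1/2, 15)

T(p) = (-1/2, 15)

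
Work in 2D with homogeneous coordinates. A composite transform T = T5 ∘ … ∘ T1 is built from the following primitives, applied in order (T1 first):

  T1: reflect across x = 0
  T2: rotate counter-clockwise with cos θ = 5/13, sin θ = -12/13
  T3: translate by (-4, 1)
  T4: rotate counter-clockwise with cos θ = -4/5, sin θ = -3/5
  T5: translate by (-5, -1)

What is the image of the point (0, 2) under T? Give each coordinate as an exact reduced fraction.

T(p) = (-144/65, -73/65)

T1 reflect across x = 0: (0, 2) → (0, 2)
T2 rotate counter-clockwise with cos θ = 5/13, sin θ = -12/13: (0, 2) → (24/13, 10/13)
T3 translate by (-4, 1): (24/13, 10/13) → (-28/13, 23/13)
T4 rotate counter-clockwise with cos θ = -4/5, sin θ = -3/5: (-28/13, 23/13) → (181/65, -8/65)
T5 translate by (-5, -1): (181/65, -8/65) → (-144/65, -73/65)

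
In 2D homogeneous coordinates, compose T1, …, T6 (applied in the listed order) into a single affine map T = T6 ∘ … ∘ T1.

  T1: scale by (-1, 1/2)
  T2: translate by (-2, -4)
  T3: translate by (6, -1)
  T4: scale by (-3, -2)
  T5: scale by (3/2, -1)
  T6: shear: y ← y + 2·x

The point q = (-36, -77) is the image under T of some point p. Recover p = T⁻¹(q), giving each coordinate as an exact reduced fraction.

p = (-4, 5)

T1 = [-1 0 0; 0 1/2 0; 0 0 1]
T2·T1 = [-1 0 -2; 0 1/2 -4; 0 0 1]
T3·…·T1 = [-1 0 4; 0 1/2 -5; 0 0 1]
T4·…·T1 = [3 0 -12; 0 -1 10; 0 0 1]
T5·…·T1 = [9/2 0 -18; 0 1 -10; 0 0 1]
T6·…·T1 = [9/2 0 -18; 9 1 -46; 0 0 1]
det M = 9/2; M⁻¹ = [2/9 0 4; -2 1 10; 0 0 1]
M⁻¹ · (-36, -77)ᵀ = (-4, 5)ᵀ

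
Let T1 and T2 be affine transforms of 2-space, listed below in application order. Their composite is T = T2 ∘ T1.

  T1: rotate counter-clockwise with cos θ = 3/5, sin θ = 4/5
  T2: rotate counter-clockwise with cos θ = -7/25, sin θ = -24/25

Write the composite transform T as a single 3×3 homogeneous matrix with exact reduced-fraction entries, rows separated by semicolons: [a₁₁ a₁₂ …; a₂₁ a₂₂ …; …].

T1 = [3/5 -4/5 0; 4/5 3/5 0; 0 0 1]
T2·T1 = [3/5 4/5 0; -4/5 3/5 0; 0 0 1]

T = [3/5 4/5 0; -4/5 3/5 0; 0 0 1]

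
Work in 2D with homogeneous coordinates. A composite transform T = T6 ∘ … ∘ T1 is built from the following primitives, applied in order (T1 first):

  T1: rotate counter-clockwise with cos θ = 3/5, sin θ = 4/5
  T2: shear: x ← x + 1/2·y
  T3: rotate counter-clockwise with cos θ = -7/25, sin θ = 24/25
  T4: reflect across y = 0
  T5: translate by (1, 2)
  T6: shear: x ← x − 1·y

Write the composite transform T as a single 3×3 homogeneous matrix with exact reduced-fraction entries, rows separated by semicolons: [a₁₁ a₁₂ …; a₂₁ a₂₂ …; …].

T = [-39/125 -271/250 -1; -92/125 81/125 2; 0 0 1]

T1 = [3/5 -4/5 0; 4/5 3/5 0; 0 0 1]
T2·T1 = [1 -1/2 0; 4/5 3/5 0; 0 0 1]
T3·…·T1 = [-131/125 -109/250 0; 92/125 -81/125 0; 0 0 1]
T4·…·T1 = [-131/125 -109/250 0; -92/125 81/125 0; 0 0 1]
T5·…·T1 = [-131/125 -109/250 1; -92/125 81/125 2; 0 0 1]
T6·…·T1 = [-39/125 -271/250 -1; -92/125 81/125 2; 0 0 1]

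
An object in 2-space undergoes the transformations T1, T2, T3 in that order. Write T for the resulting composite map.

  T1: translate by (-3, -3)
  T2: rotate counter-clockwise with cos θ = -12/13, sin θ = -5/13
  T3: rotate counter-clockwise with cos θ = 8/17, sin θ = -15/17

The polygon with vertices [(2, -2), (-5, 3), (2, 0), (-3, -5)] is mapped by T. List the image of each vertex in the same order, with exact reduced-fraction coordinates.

image vertices: (67/17, 55/17), (1368/221, -1120/221), (591/221, 373/221), (2146/221, 528/221)

T1 translate by (-3, -3): (2, -2) → (-1, -5); (-5, 3) → (-8, 0); (2, 0) → (-1, -3); (-3, -5) → (-6, -8)
T2 rotate counter-clockwise with cos θ = -12/13, sin θ = -5/13: (-1, -5) → (-1, 5); (-8, 0) → (96/13, 40/13); (-1, -3) → (-3/13, 41/13); (-6, -8) → (32/13, 126/13)
T3 rotate counter-clockwise with cos θ = 8/17, sin θ = -15/17: (-1, 5) → (67/17, 55/17); (96/13, 40/13) → (1368/221, -1120/221); (-3/13, 41/13) → (591/221, 373/221); (32/13, 126/13) → (2146/221, 528/221)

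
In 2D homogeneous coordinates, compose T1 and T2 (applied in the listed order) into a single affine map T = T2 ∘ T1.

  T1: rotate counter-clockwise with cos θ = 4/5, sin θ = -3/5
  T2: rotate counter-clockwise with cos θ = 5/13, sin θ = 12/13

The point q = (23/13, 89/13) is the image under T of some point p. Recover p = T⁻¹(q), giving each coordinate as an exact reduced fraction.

p = (5, 5)

T1 = [4/5 3/5 0; -3/5 4/5 0; 0 0 1]
T2·T1 = [56/65 -33/65 0; 33/65 56/65 0; 0 0 1]
det M = 1; M⁻¹ = [56/65 33/65 0; -33/65 56/65 0; 0 0 1]
M⁻¹ · (23/13, 89/13)ᵀ = (5, 5)ᵀ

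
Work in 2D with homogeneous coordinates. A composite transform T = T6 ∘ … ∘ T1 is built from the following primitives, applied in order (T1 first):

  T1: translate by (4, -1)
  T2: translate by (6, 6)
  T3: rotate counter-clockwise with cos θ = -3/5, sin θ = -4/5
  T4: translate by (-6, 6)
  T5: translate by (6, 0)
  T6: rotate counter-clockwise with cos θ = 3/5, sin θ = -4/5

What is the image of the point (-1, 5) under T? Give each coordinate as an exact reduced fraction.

T1 translate by (4, -1): (-1, 5) → (3, 4)
T2 translate by (6, 6): (3, 4) → (9, 10)
T3 rotate counter-clockwise with cos θ = -3/5, sin θ = -4/5: (9, 10) → (13/5, -66/5)
T4 translate by (-6, 6): (13/5, -66/5) → (-17/5, -36/5)
T5 translate by (6, 0): (-17/5, -36/5) → (13/5, -36/5)
T6 rotate counter-clockwise with cos θ = 3/5, sin θ = -4/5: (13/5, -36/5) → (-21/5, -32/5)

T(p) = (-21/5, -32/5)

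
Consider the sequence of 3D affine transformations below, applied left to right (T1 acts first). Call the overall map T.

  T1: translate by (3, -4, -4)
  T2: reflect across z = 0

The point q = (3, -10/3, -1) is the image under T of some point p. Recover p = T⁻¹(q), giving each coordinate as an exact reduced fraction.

p = (0, 2/3, 5)

T1 = [1 0 0 3; 0 1 0 -4; 0 0 1 -4; 0 0 0 1]
T2·T1 = [1 0 0 3; 0 1 0 -4; 0 0 -1 4; 0 0 0 1]
det M = -1; M⁻¹ = [1 0 0 -3; 0 1 0 4; 0 0 -1 4; 0 0 0 1]
M⁻¹ · (3, -10/3, -1)ᵀ = (0, 2/3, 5)ᵀ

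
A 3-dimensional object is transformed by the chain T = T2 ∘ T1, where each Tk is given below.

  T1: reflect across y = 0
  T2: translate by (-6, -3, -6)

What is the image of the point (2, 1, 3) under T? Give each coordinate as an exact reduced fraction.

T(p) = (-4, -4, -3)

T1 reflect across y = 0: (2, 1, 3) → (2, -1, 3)
T2 translate by (-6, -3, -6): (2, -1, 3) → (-4, -4, -3)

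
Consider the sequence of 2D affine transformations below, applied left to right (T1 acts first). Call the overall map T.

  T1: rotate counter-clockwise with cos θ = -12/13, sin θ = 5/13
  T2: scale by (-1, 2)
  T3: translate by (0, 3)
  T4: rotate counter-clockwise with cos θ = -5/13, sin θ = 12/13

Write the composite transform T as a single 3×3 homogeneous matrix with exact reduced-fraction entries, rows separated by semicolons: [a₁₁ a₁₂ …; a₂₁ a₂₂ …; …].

T1 = [-12/13 -5/13 0; 5/13 -12/13 0; 0 0 1]
T2·T1 = [12/13 5/13 0; 10/13 -24/13 0; 0 0 1]
T3·…·T1 = [12/13 5/13 0; 10/13 -24/13 3; 0 0 1]
T4·…·T1 = [-180/169 263/169 -36/13; 94/169 180/169 -15/13; 0 0 1]

T = [-180/169 263/169 -36/13; 94/169 180/169 -15/13; 0 0 1]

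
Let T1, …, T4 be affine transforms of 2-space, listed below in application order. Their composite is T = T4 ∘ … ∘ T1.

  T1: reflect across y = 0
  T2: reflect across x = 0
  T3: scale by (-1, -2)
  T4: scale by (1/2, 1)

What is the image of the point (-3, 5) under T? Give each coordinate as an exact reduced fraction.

T1 reflect across y = 0: (-3, 5) → (-3, -5)
T2 reflect across x = 0: (-3, -5) → (3, -5)
T3 scale by (-1, -2): (3, -5) → (-3, 10)
T4 scale by (1/2, 1): (-3, 10) → (-3/2, 10)

T(p) = (-3/2, 10)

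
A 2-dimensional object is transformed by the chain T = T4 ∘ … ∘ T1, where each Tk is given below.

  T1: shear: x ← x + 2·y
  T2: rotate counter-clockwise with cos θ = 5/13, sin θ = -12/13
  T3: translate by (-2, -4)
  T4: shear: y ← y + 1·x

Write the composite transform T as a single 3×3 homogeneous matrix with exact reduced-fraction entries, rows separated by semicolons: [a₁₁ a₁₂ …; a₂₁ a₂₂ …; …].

T1 = [1 2 0; 0 1 0; 0 0 1]
T2·T1 = [5/13 22/13 0; -12/13 -19/13 0; 0 0 1]
T3·…·T1 = [5/13 22/13 -2; -12/13 -19/13 -4; 0 0 1]
T4·…·T1 = [5/13 22/13 -2; -7/13 3/13 -6; 0 0 1]

T = [5/13 22/13 -2; -7/13 3/13 -6; 0 0 1]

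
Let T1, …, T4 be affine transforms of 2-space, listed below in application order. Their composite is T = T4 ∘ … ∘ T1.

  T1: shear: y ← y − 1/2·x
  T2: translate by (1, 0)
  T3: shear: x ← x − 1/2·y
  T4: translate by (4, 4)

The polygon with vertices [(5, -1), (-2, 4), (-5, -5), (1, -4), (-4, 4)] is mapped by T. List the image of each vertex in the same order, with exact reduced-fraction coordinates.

T1 shear: y ← y − 1/2·x: (5, -1) → (5, -7/2); (-2, 4) → (-2, 5); (-5, -5) → (-5, -5/2); (1, -4) → (1, -9/2); (-4, 4) → (-4, 6)
T2 translate by (1, 0): (5, -7/2) → (6, -7/2); (-2, 5) → (-1, 5); (-5, -5/2) → (-4, -5/2); (1, -9/2) → (2, -9/2); (-4, 6) → (-3, 6)
T3 shear: x ← x − 1/2·y: (6, -7/2) → (31/4, -7/2); (-1, 5) → (-7/2, 5); (-4, -5/2) → (-11/4, -5/2); (2, -9/2) → (17/4, -9/2); (-3, 6) → (-6, 6)
T4 translate by (4, 4): (31/4, -7/2) → (47/4, 1/2); (-7/2, 5) → (1/2, 9); (-11/4, -5/2) → (5/4, 3/2); (17/4, -9/2) → (33/4, -1/2); (-6, 6) → (-2, 10)

image vertices: (47/4, 1/2), (1/2, 9), (5/4, 3/2), (33/4, -1/2), (-2, 10)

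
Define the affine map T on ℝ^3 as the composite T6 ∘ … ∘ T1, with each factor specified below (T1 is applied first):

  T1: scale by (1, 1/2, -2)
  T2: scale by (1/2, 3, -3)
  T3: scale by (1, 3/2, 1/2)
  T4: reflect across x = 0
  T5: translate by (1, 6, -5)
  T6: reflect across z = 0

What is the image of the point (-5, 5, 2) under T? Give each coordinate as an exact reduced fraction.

T1 scale by (1, 1/2, -2): (-5, 5, 2) → (-5, 5/2, -4)
T2 scale by (1/2, 3, -3): (-5, 5/2, -4) → (-5/2, 15/2, 12)
T3 scale by (1, 3/2, 1/2): (-5/2, 15/2, 12) → (-5/2, 45/4, 6)
T4 reflect across x = 0: (-5/2, 45/4, 6) → (5/2, 45/4, 6)
T5 translate by (1, 6, -5): (5/2, 45/4, 6) → (7/2, 69/4, 1)
T6 reflect across z = 0: (7/2, 69/4, 1) → (7/2, 69/4, -1)

T(p) = (7/2, 69/4, -1)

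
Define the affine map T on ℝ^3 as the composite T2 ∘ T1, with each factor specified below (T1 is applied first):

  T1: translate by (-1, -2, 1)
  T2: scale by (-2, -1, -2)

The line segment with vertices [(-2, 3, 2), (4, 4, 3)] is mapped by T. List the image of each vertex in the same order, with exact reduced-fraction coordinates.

T1 translate by (-1, -2, 1): (-2, 3, 2) → (-3, 1, 3); (4, 4, 3) → (3, 2, 4)
T2 scale by (-2, -1, -2): (-3, 1, 3) → (6, -1, -6); (3, 2, 4) → (-6, -2, -8)

image vertices: (6, -1, -6), (-6, -2, -8)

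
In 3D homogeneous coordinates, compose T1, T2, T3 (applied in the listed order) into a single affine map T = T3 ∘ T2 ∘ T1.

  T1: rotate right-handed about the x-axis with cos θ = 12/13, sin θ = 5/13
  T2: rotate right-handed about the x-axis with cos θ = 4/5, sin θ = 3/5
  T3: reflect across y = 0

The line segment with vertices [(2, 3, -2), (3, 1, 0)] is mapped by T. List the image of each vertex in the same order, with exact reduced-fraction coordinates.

T1 rotate right-handed about the x-axis with cos θ = 12/13, sin θ = 5/13: (2, 3, -2) → (2, 46/13, -9/13); (3, 1, 0) → (3, 12/13, 5/13)
T2 rotate right-handed about the x-axis with cos θ = 4/5, sin θ = 3/5: (2, 46/13, -9/13) → (2, 211/65, 102/65); (3, 12/13, 5/13) → (3, 33/65, 56/65)
T3 reflect across y = 0: (2, 211/65, 102/65) → (2, -211/65, 102/65); (3, 33/65, 56/65) → (3, -33/65, 56/65)

image vertices: (2, -211/65, 102/65), (3, -33/65, 56/65)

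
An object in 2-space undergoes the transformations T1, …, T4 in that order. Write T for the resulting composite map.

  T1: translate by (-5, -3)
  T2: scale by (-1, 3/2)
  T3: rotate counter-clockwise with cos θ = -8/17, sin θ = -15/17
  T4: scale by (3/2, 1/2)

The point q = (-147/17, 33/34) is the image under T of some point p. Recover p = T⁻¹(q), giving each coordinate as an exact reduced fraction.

p = (4, -1)

T1 = [1 0 -5; 0 1 -3; 0 0 1]
T2·T1 = [-1 0 5; 0 3/2 -9/2; 0 0 1]
T3·…·T1 = [8/17 45/34 -215/34; 15/17 -12/17 -39/17; 0 0 1]
T4·…·T1 = [12/17 135/68 -645/68; 15/34 -6/17 -39/34; 0 0 1]
det M = -9/8; M⁻¹ = [16/51 30/17 5; 20/51 -32/51 3; 0 0 1]
M⁻¹ · (-147/17, 33/34)ᵀ = (4, -1)ᵀ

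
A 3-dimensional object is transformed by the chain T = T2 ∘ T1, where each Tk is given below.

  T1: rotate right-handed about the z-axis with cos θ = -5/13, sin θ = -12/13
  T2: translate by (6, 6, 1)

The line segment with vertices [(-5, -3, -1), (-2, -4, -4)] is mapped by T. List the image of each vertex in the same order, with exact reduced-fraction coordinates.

T1 rotate right-handed about the z-axis with cos θ = -5/13, sin θ = -12/13: (-5, -3, -1) → (-11/13, 75/13, -1); (-2, -4, -4) → (-38/13, 44/13, -4)
T2 translate by (6, 6, 1): (-11/13, 75/13, -1) → (67/13, 153/13, 0); (-38/13, 44/13, -4) → (40/13, 122/13, -3)

image vertices: (67/13, 153/13, 0), (40/13, 122/13, -3)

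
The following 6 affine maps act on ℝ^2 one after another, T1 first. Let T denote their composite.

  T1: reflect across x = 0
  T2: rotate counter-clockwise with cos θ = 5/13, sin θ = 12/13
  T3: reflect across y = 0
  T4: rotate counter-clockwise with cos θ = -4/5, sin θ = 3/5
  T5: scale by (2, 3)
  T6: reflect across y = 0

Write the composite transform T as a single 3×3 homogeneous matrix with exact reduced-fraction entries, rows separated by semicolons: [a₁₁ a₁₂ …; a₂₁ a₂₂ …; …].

T1 = [-1 0 0; 0 1 0; 0 0 1]
T2·T1 = [-5/13 -12/13 0; -12/13 5/13 0; 0 0 1]
T3·…·T1 = [-5/13 -12/13 0; 12/13 -5/13 0; 0 0 1]
T4·…·T1 = [-16/65 63/65 0; -63/65 -16/65 0; 0 0 1]
T5·…·T1 = [-32/65 126/65 0; -189/65 -48/65 0; 0 0 1]
T6·…·T1 = [-32/65 126/65 0; 189/65 48/65 0; 0 0 1]

T = [-32/65 126/65 0; 189/65 48/65 0; 0 0 1]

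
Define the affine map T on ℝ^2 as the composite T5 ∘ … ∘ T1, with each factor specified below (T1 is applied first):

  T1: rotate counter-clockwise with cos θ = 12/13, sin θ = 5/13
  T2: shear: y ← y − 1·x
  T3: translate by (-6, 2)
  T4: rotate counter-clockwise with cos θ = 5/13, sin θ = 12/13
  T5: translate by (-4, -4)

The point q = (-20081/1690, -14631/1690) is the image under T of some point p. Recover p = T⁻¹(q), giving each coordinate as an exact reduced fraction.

T1 = [12/13 -5/13 0; 5/13 12/13 0; 0 0 1]
T2·T1 = [12/13 -5/13 0; -7/13 17/13 0; 0 0 1]
T3·…·T1 = [12/13 -5/13 -6; -7/13 17/13 2; 0 0 1]
T4·…·T1 = [144/169 -229/169 -54/13; 109/169 25/169 -62/13; 0 0 1]
T5·…·T1 = [144/169 -229/169 -106/13; 109/169 25/169 -114/13; 0 0 1]
det M = 1; M⁻¹ = [25/169 229/169 2212/169; -109/169 144/169 374/169; 0 0 1]
M⁻¹ · (-20081/1690, -14631/1690)ᵀ = (-2/5, 5/2)ᵀ

p = (-2/5, 5/2)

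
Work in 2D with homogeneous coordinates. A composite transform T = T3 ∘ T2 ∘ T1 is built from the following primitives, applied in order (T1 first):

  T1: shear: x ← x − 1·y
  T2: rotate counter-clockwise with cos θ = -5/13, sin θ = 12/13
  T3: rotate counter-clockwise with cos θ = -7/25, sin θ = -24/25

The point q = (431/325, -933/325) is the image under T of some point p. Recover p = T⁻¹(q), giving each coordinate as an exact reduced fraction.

T1 = [1 -1 0; 0 1 0; 0 0 1]
T2·T1 = [-5/13 -7/13 0; 12/13 -17/13 0; 0 0 1]
T3·…·T1 = [323/325 -359/325 0; 36/325 287/325 0; 0 0 1]
det M = 1; M⁻¹ = [287/325 359/325 0; -36/325 323/325 0; 0 0 1]
M⁻¹ · (431/325, -933/325)ᵀ = (-2, -3)ᵀ

p = (-2, -3)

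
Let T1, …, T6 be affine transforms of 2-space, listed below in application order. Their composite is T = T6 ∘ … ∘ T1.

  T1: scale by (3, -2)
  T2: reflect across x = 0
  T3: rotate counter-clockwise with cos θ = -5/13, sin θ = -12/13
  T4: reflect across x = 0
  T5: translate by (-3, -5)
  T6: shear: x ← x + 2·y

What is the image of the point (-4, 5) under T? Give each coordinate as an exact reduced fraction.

T(p) = (-177/13, -159/13)

T1 scale by (3, -2): (-4, 5) → (-12, -10)
T2 reflect across x = 0: (-12, -10) → (12, -10)
T3 rotate counter-clockwise with cos θ = -5/13, sin θ = -12/13: (12, -10) → (-180/13, -94/13)
T4 reflect across x = 0: (-180/13, -94/13) → (180/13, -94/13)
T5 translate by (-3, -5): (180/13, -94/13) → (141/13, -159/13)
T6 shear: x ← x + 2·y: (141/13, -159/13) → (-177/13, -159/13)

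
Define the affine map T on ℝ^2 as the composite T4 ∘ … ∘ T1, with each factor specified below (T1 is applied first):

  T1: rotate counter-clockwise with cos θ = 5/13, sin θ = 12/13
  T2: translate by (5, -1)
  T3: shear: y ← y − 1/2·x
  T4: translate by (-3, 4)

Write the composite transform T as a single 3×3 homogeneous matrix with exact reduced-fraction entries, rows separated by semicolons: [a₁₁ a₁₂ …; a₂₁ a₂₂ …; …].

T = [5/13 -12/13 2; 19/26 11/13 1/2; 0 0 1]

T1 = [5/13 -12/13 0; 12/13 5/13 0; 0 0 1]
T2·T1 = [5/13 -12/13 5; 12/13 5/13 -1; 0 0 1]
T3·…·T1 = [5/13 -12/13 5; 19/26 11/13 -7/2; 0 0 1]
T4·…·T1 = [5/13 -12/13 2; 19/26 11/13 1/2; 0 0 1]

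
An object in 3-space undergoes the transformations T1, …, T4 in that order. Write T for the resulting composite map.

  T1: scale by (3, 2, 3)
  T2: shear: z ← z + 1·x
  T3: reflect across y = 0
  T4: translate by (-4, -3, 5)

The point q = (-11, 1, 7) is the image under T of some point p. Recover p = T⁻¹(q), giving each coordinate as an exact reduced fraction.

T1 = [3 0 0 0; 0 2 0 0; 0 0 3 0; 0 0 0 1]
T2·T1 = [3 0 0 0; 0 2 0 0; 3 0 3 0; 0 0 0 1]
T3·…·T1 = [3 0 0 0; 0 -2 0 0; 3 0 3 0; 0 0 0 1]
T4·…·T1 = [3 0 0 -4; 0 -2 0 -3; 3 0 3 5; 0 0 0 1]
det M = -18; M⁻¹ = [1/3 0 0 4/3; 0 -1/2 0 -3/2; -1/3 0 1/3 -3; 0 0 0 1]
M⁻¹ · (-11, 1, 7)ᵀ = (-7/3, -2, 3)ᵀ

p = (-7/3, -2, 3)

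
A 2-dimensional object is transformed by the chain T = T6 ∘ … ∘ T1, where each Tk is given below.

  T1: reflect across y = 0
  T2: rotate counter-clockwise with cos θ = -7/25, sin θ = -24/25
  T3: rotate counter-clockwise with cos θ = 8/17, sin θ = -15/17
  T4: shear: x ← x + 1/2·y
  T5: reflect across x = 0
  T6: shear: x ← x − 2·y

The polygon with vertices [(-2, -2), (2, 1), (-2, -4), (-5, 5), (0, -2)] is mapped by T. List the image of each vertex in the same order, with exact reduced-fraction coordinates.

T1 reflect across y = 0: (-2, -2) → (-2, 2); (2, 1) → (2, -1); (-2, -4) → (-2, 4); (-5, 5) → (-5, -5); (0, -2) → (0, 2)
T2 rotate counter-clockwise with cos θ = -7/25, sin θ = -24/25: (-2, 2) → (62/25, 34/25); (2, -1) → (-38/25, -41/25); (-2, 4) → (22/5, 4/5); (-5, -5) → (-17/5, 31/5); (0, 2) → (48/25, -14/25)
T3 rotate counter-clockwise with cos θ = 8/17, sin θ = -15/17: (62/25, 34/25) → (1006/425, -658/425); (-38/25, -41/25) → (-919/425, 242/425); (22/5, 4/5) → (236/85, -298/85); (-17/5, 31/5) → (329/85, 503/85); (48/25, -14/25) → (174/425, -832/425)
T4 shear: x ← x + 1/2·y: (1006/425, -658/425) → (677/425, -658/425); (-919/425, 242/425) → (-798/425, 242/425); (236/85, -298/85) → (87/85, -298/85); (329/85, 503/85) → (1161/170, 503/85); (174/425, -832/425) → (-242/425, -832/425)
T5 reflect across x = 0: (677/425, -658/425) → (-677/425, -658/425); (-798/425, 242/425) → (798/425, 242/425); (87/85, -298/85) → (-87/85, -298/85); (1161/170, 503/85) → (-1161/170, 503/85); (-242/425, -832/425) → (242/425, -832/425)
T6 shear: x ← x − 2·y: (-677/425, -658/425) → (639/425, -658/425); (798/425, 242/425) → (314/425, 242/425); (-87/85, -298/85) → (509/85, -298/85); (-1161/170, 503/85) → (-3173/170, 503/85); (242/425, -832/425) → (1906/425, -832/425)

image vertices: (639/425, -658/425), (314/425, 242/425), (509/85, -298/85), (-3173/170, 503/85), (1906/425, -832/425)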